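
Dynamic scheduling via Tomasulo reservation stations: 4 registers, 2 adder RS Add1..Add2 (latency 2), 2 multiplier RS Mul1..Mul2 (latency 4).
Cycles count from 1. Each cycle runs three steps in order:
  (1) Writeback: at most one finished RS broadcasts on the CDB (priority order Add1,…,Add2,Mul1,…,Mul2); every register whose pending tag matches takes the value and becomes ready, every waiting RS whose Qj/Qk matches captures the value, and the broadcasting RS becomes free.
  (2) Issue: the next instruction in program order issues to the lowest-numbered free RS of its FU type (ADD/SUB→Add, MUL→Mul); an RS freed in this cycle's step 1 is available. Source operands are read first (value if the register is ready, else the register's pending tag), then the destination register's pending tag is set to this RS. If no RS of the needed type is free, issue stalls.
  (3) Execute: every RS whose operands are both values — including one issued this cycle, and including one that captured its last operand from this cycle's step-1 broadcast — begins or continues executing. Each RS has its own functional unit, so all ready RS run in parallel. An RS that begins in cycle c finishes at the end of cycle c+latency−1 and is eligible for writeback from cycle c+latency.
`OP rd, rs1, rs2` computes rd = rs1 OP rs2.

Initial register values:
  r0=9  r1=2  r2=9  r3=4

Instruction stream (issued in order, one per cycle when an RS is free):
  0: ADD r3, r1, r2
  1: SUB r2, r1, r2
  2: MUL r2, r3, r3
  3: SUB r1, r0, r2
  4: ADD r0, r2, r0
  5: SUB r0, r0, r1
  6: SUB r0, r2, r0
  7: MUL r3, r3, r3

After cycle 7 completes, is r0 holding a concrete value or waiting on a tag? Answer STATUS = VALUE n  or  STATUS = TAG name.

cycle 1: issue ADD r3<-Add1 // r0:9,r1:2,r2:9,r3:Add1
cycle 2: issue SUB r2<-Add2 // r0:9,r1:2,r2:Add2,r3:Add1
cycle 3: CDB Add1=11; issue MUL r2<-Mul1 // r0:9,r1:2,r2:Mul1,r3:11
cycle 4: CDB Add2=-7; issue SUB r1<-Add1 // r0:9,r1:Add1,r2:Mul1,r3:11
cycle 5: issue ADD r0<-Add2 // r0:Add2,r1:Add1,r2:Mul1,r3:11
cycle 6: stall // r0:Add2,r1:Add1,r2:Mul1,r3:11
cycle 7: CDB Mul1=121; stall // r0:Add2,r1:Add1,r2:121,r3:11

STATUS = TAG Add2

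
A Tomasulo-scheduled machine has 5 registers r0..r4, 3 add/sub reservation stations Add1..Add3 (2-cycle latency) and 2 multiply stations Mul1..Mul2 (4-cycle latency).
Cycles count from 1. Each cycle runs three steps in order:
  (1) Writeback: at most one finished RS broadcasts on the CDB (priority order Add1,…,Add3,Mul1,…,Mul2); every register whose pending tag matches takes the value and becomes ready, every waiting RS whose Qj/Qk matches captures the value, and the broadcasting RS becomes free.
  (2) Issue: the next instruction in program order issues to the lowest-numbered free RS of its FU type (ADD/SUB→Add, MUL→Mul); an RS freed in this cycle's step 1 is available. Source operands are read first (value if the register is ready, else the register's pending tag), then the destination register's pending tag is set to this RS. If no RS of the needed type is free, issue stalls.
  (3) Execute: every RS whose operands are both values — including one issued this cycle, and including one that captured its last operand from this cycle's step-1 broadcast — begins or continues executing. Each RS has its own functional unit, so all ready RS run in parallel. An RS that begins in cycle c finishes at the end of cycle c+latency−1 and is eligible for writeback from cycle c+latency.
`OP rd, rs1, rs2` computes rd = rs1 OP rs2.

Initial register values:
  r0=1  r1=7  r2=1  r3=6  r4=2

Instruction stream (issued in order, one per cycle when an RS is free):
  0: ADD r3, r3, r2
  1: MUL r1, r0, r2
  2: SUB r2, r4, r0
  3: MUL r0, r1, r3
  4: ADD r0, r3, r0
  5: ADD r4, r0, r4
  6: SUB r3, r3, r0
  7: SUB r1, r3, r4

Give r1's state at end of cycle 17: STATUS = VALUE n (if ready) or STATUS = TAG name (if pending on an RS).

STATUS = VALUE -23

cycle 1: issue ADD r3<-Add1 // r0:1,r1:7,r2:1,r3:Add1,r4:2
cycle 2: issue MUL r1<-Mul1 // r0:1,r1:Mul1,r2:1,r3:Add1,r4:2
cycle 3: CDB Add1=7; issue SUB r2<-Add1 // r0:1,r1:Mul1,r2:Add1,r3:7,r4:2
cycle 4: issue MUL r0<-Mul2 // r0:Mul2,r1:Mul1,r2:Add1,r3:7,r4:2
cycle 5: CDB Add1=1; issue ADD r0<-Add1 // r0:Add1,r1:Mul1,r2:1,r3:7,r4:2
cycle 6: CDB Mul1=1; issue ADD r4<-Add2 // r0:Add1,r1:1,r2:1,r3:7,r4:Add2
cycle 7: issue SUB r3<-Add3 // r0:Add1,r1:1,r2:1,r3:Add3,r4:Add2
cycle 8: stall // r0:Add1,r1:1,r2:1,r3:Add3,r4:Add2
cycle 9: stall // r0:Add1,r1:1,r2:1,r3:Add3,r4:Add2
cycle 10: CDB Mul2=7; stall // r0:Add1,r1:1,r2:1,r3:Add3,r4:Add2
cycle 11: stall // r0:Add1,r1:1,r2:1,r3:Add3,r4:Add2
cycle 12: CDB Add1=14; issue SUB r1<-Add1 // r0:14,r1:Add1,r2:1,r3:Add3,r4:Add2
cycle 13: - // r0:14,r1:Add1,r2:1,r3:Add3,r4:Add2
cycle 14: CDB Add2=16 // r0:14,r1:Add1,r2:1,r3:Add3,r4:16
cycle 15: CDB Add3=-7 // r0:14,r1:Add1,r2:1,r3:-7,r4:16
cycle 16: - // r0:14,r1:Add1,r2:1,r3:-7,r4:16
cycle 17: CDB Add1=-23 // r0:14,r1:-23,r2:1,r3:-7,r4:16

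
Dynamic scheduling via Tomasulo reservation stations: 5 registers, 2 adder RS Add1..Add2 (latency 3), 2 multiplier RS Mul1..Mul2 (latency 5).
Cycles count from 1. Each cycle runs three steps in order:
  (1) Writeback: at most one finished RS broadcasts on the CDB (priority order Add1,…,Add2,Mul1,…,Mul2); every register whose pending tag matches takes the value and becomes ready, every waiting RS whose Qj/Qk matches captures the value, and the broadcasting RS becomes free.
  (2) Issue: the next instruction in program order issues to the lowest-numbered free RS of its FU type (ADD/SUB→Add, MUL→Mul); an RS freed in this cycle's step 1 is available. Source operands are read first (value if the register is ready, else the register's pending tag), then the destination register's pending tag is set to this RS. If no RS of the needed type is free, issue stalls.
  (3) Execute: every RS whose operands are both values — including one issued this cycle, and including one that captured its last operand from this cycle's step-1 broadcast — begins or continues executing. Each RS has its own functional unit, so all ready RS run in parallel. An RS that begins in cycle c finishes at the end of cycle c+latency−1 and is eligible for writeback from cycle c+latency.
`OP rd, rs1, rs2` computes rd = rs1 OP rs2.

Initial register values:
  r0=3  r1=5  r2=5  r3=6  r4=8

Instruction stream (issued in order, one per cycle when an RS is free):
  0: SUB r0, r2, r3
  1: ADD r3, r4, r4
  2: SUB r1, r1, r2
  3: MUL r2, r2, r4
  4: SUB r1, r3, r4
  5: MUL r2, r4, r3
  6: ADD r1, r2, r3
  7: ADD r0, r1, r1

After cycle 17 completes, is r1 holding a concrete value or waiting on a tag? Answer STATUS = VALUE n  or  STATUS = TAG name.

STATUS = VALUE 144

c1: issue SUB r0<-Add1 | r0:Add1,r1:5,r2:5,r3:6,r4:8
c2: issue ADD r3<-Add2 | r0:Add1,r1:5,r2:5,r3:Add2,r4:8
c3: stall | r0:Add1,r1:5,r2:5,r3:Add2,r4:8
c4: CDB Add1=-1; issue SUB r1<-Add1 | r0:-1,r1:Add1,r2:5,r3:Add2,r4:8
c5: CDB Add2=16; issue MUL r2<-Mul1 | r0:-1,r1:Add1,r2:Mul1,r3:16,r4:8
c6: issue SUB r1<-Add2 | r0:-1,r1:Add2,r2:Mul1,r3:16,r4:8
c7: CDB Add1=0; issue MUL r2<-Mul2 | r0:-1,r1:Add2,r2:Mul2,r3:16,r4:8
c8: issue ADD r1<-Add1 | r0:-1,r1:Add1,r2:Mul2,r3:16,r4:8
c9: CDB Add2=8; issue ADD r0<-Add2 | r0:Add2,r1:Add1,r2:Mul2,r3:16,r4:8
c10: CDB Mul1=40 | r0:Add2,r1:Add1,r2:Mul2,r3:16,r4:8
c11: - | r0:Add2,r1:Add1,r2:Mul2,r3:16,r4:8
c12: CDB Mul2=128 | r0:Add2,r1:Add1,r2:128,r3:16,r4:8
c13: - | r0:Add2,r1:Add1,r2:128,r3:16,r4:8
c14: - | r0:Add2,r1:Add1,r2:128,r3:16,r4:8
c15: CDB Add1=144 | r0:Add2,r1:144,r2:128,r3:16,r4:8
c16: - | r0:Add2,r1:144,r2:128,r3:16,r4:8
c17: - | r0:Add2,r1:144,r2:128,r3:16,r4:8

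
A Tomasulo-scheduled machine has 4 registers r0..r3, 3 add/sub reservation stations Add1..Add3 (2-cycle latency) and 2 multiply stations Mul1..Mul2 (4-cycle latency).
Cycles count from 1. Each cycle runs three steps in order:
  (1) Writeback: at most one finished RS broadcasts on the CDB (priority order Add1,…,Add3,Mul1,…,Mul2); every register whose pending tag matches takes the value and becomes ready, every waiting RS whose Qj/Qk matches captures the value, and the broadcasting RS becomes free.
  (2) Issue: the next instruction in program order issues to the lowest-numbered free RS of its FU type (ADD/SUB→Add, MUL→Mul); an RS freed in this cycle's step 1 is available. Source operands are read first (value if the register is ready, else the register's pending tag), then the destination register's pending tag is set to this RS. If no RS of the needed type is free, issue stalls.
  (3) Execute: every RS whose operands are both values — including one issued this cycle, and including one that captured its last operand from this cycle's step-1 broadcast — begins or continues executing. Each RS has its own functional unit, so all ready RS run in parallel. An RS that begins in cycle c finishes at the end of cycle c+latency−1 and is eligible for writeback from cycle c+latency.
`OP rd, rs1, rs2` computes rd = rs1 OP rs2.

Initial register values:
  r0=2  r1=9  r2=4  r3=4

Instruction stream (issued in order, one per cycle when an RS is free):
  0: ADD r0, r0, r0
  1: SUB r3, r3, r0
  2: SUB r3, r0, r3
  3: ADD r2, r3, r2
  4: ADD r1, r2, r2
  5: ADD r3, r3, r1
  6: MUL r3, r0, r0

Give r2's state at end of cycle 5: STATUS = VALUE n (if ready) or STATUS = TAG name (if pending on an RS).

cycle 1: issue ADD r0<-Add1 // r0:Add1,r1:9,r2:4,r3:4
cycle 2: issue SUB r3<-Add2 // r0:Add1,r1:9,r2:4,r3:Add2
cycle 3: CDB Add1=4; issue SUB r3<-Add1 // r0:4,r1:9,r2:4,r3:Add1
cycle 4: issue ADD r2<-Add3 // r0:4,r1:9,r2:Add3,r3:Add1
cycle 5: CDB Add2=0; issue ADD r1<-Add2 // r0:4,r1:Add2,r2:Add3,r3:Add1

STATUS = TAG Add3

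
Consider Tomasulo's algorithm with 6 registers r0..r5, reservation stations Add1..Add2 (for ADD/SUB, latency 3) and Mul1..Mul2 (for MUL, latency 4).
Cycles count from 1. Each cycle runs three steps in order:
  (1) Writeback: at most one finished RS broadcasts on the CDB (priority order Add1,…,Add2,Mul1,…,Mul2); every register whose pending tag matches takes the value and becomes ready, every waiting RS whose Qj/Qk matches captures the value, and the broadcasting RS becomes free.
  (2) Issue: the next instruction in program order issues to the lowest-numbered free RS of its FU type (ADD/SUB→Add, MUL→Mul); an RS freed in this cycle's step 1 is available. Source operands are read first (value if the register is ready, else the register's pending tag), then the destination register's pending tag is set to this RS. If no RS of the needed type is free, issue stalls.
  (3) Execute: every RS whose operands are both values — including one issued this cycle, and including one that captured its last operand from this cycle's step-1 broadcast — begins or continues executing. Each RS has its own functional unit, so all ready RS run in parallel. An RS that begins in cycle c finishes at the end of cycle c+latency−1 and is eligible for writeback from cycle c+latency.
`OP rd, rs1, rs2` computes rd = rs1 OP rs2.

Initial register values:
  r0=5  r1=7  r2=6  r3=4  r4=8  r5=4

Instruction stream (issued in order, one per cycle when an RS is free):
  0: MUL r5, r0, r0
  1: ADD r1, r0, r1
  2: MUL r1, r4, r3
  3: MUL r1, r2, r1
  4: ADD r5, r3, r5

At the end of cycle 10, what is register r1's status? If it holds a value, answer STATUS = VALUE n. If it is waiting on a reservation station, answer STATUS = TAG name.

STATUS = TAG Mul1

  c1: issue MUL r5<-Mul1  regs: r0:5,r1:7,r2:6,r3:4,r4:8,r5:Mul1
  c2: issue ADD r1<-Add1  regs: r0:5,r1:Add1,r2:6,r3:4,r4:8,r5:Mul1
  c3: issue MUL r1<-Mul2  regs: r0:5,r1:Mul2,r2:6,r3:4,r4:8,r5:Mul1
  c4: stall  regs: r0:5,r1:Mul2,r2:6,r3:4,r4:8,r5:Mul1
  c5: CDB Add1=12; stall  regs: r0:5,r1:Mul2,r2:6,r3:4,r4:8,r5:Mul1
  c6: CDB Mul1=25; issue MUL r1<-Mul1  regs: r0:5,r1:Mul1,r2:6,r3:4,r4:8,r5:25
  c7: CDB Mul2=32; issue ADD r5<-Add1  regs: r0:5,r1:Mul1,r2:6,r3:4,r4:8,r5:Add1
  c8: -  regs: r0:5,r1:Mul1,r2:6,r3:4,r4:8,r5:Add1
  c9: -  regs: r0:5,r1:Mul1,r2:6,r3:4,r4:8,r5:Add1
  c10: CDB Add1=29  regs: r0:5,r1:Mul1,r2:6,r3:4,r4:8,r5:29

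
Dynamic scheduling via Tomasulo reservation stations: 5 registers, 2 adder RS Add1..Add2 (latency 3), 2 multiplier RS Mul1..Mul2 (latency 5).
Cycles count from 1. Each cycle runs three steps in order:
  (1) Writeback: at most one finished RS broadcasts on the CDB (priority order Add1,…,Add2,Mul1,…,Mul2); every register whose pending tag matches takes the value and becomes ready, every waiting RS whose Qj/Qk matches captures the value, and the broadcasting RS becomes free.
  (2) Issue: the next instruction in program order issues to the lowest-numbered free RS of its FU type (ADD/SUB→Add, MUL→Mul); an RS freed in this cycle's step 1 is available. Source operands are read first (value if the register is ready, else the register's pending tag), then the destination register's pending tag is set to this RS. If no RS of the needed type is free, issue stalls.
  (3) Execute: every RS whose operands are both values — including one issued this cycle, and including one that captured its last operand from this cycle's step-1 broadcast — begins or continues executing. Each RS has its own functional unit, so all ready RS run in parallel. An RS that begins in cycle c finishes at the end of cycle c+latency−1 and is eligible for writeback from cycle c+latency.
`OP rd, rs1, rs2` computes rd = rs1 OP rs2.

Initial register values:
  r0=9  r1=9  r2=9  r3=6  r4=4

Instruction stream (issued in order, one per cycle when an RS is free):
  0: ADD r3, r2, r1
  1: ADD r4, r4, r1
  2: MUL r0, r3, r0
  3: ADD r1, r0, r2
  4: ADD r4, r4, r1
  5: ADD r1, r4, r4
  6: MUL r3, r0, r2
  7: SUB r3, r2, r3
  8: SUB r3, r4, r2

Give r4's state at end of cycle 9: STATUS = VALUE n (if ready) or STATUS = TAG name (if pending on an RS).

  c1: issue ADD r3<-Add1  regs: r0:9,r1:9,r2:9,r3:Add1,r4:4
  c2: issue ADD r4<-Add2  regs: r0:9,r1:9,r2:9,r3:Add1,r4:Add2
  c3: issue MUL r0<-Mul1  regs: r0:Mul1,r1:9,r2:9,r3:Add1,r4:Add2
  c4: CDB Add1=18; issue ADD r1<-Add1  regs: r0:Mul1,r1:Add1,r2:9,r3:18,r4:Add2
  c5: CDB Add2=13; issue ADD r4<-Add2  regs: r0:Mul1,r1:Add1,r2:9,r3:18,r4:Add2
  c6: stall  regs: r0:Mul1,r1:Add1,r2:9,r3:18,r4:Add2
  c7: stall  regs: r0:Mul1,r1:Add1,r2:9,r3:18,r4:Add2
  c8: stall  regs: r0:Mul1,r1:Add1,r2:9,r3:18,r4:Add2
  c9: CDB Mul1=162; stall  regs: r0:162,r1:Add1,r2:9,r3:18,r4:Add2

STATUS = TAG Add2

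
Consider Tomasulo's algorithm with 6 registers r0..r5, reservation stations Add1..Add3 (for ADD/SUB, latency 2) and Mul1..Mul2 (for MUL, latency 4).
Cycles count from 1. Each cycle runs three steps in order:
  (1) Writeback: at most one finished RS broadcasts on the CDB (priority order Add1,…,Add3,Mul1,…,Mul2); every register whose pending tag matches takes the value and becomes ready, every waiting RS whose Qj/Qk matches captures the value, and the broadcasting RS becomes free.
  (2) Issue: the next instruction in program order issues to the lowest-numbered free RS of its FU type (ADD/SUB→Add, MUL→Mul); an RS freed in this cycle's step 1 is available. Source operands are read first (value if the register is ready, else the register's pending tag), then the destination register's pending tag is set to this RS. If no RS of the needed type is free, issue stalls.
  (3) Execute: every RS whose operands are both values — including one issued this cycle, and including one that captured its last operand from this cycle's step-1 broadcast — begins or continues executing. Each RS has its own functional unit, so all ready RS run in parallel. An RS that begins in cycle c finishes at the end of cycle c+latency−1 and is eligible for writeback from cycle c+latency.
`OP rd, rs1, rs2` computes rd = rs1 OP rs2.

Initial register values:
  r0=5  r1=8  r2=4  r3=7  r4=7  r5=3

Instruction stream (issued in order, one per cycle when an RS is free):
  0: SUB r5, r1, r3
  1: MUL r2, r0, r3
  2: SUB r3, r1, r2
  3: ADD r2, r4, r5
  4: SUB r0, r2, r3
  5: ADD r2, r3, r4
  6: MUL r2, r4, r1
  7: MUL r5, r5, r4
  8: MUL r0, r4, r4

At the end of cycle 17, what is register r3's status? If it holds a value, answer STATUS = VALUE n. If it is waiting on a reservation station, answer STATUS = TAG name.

cycle 1: issue SUB r5<-Add1 // r0:5,r1:8,r2:4,r3:7,r4:7,r5:Add1
cycle 2: issue MUL r2<-Mul1 // r0:5,r1:8,r2:Mul1,r3:7,r4:7,r5:Add1
cycle 3: CDB Add1=1; issue SUB r3<-Add1 // r0:5,r1:8,r2:Mul1,r3:Add1,r4:7,r5:1
cycle 4: issue ADD r2<-Add2 // r0:5,r1:8,r2:Add2,r3:Add1,r4:7,r5:1
cycle 5: issue SUB r0<-Add3 // r0:Add3,r1:8,r2:Add2,r3:Add1,r4:7,r5:1
cycle 6: CDB Add2=8; issue ADD r2<-Add2 // r0:Add3,r1:8,r2:Add2,r3:Add1,r4:7,r5:1
cycle 7: CDB Mul1=35; issue MUL r2<-Mul1 // r0:Add3,r1:8,r2:Mul1,r3:Add1,r4:7,r5:1
cycle 8: issue MUL r5<-Mul2 // r0:Add3,r1:8,r2:Mul1,r3:Add1,r4:7,r5:Mul2
cycle 9: CDB Add1=-27; stall // r0:Add3,r1:8,r2:Mul1,r3:-27,r4:7,r5:Mul2
cycle 10: stall // r0:Add3,r1:8,r2:Mul1,r3:-27,r4:7,r5:Mul2
cycle 11: CDB Add2=-20; stall // r0:Add3,r1:8,r2:Mul1,r3:-27,r4:7,r5:Mul2
cycle 12: CDB Add3=35; stall // r0:35,r1:8,r2:Mul1,r3:-27,r4:7,r5:Mul2
cycle 13: CDB Mul1=56; issue MUL r0<-Mul1 // r0:Mul1,r1:8,r2:56,r3:-27,r4:7,r5:Mul2
cycle 14: CDB Mul2=7 // r0:Mul1,r1:8,r2:56,r3:-27,r4:7,r5:7
cycle 15: - // r0:Mul1,r1:8,r2:56,r3:-27,r4:7,r5:7
cycle 16: - // r0:Mul1,r1:8,r2:56,r3:-27,r4:7,r5:7
cycle 17: CDB Mul1=49 // r0:49,r1:8,r2:56,r3:-27,r4:7,r5:7

STATUS = VALUE -27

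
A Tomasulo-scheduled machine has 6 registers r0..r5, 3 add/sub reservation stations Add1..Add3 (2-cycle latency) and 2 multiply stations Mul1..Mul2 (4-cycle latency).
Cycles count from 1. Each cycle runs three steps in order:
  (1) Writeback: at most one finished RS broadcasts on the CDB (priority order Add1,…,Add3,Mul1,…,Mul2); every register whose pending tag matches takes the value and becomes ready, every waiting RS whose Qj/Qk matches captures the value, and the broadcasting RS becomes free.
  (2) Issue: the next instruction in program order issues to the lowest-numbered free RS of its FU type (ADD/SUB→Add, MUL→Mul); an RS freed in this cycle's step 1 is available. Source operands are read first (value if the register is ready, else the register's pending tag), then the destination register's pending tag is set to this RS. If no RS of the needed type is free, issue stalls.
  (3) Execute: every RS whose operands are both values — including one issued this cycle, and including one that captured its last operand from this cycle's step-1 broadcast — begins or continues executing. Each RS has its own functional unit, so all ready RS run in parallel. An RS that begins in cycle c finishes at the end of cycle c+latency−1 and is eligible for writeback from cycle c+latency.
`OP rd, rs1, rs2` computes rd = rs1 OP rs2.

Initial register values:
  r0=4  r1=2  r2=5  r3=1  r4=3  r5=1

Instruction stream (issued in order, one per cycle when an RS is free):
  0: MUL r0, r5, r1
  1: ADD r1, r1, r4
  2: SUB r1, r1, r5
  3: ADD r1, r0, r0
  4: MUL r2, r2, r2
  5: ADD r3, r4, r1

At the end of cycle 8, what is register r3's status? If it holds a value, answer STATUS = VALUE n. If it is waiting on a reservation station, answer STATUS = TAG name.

  c1: issue MUL r0<-Mul1  regs: r0:Mul1,r1:2,r2:5,r3:1,r4:3,r5:1
  c2: issue ADD r1<-Add1  regs: r0:Mul1,r1:Add1,r2:5,r3:1,r4:3,r5:1
  c3: issue SUB r1<-Add2  regs: r0:Mul1,r1:Add2,r2:5,r3:1,r4:3,r5:1
  c4: CDB Add1=5; issue ADD r1<-Add1  regs: r0:Mul1,r1:Add1,r2:5,r3:1,r4:3,r5:1
  c5: CDB Mul1=2; issue MUL r2<-Mul1  regs: r0:2,r1:Add1,r2:Mul1,r3:1,r4:3,r5:1
  c6: CDB Add2=4; issue ADD r3<-Add2  regs: r0:2,r1:Add1,r2:Mul1,r3:Add2,r4:3,r5:1
  c7: CDB Add1=4  regs: r0:2,r1:4,r2:Mul1,r3:Add2,r4:3,r5:1
  c8: -  regs: r0:2,r1:4,r2:Mul1,r3:Add2,r4:3,r5:1

STATUS = TAG Add2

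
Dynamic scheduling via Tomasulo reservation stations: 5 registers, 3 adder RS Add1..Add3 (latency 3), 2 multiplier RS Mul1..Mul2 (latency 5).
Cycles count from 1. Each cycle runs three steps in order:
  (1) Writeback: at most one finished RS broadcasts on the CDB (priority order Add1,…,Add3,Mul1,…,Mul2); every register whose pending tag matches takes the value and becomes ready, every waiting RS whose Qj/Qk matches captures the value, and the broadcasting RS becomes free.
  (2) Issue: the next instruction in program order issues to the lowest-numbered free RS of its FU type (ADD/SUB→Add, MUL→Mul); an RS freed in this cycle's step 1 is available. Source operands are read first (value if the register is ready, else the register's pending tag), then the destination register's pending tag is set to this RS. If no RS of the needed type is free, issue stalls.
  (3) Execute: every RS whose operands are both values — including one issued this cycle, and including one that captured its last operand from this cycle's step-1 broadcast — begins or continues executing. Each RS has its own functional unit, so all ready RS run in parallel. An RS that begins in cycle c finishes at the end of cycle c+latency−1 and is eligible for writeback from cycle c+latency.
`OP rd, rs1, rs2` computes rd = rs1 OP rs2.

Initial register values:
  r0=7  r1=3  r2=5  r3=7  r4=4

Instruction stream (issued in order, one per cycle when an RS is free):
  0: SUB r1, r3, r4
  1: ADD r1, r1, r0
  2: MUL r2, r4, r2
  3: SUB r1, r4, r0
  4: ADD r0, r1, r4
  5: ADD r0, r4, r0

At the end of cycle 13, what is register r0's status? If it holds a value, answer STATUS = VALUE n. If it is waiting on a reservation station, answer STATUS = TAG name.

STATUS = VALUE 5

c1: issue SUB r1<-Add1 | r0:7,r1:Add1,r2:5,r3:7,r4:4
c2: issue ADD r1<-Add2 | r0:7,r1:Add2,r2:5,r3:7,r4:4
c3: issue MUL r2<-Mul1 | r0:7,r1:Add2,r2:Mul1,r3:7,r4:4
c4: CDB Add1=3; issue SUB r1<-Add1 | r0:7,r1:Add1,r2:Mul1,r3:7,r4:4
c5: issue ADD r0<-Add3 | r0:Add3,r1:Add1,r2:Mul1,r3:7,r4:4
c6: stall | r0:Add3,r1:Add1,r2:Mul1,r3:7,r4:4
c7: CDB Add1=-3; issue ADD r0<-Add1 | r0:Add1,r1:-3,r2:Mul1,r3:7,r4:4
c8: CDB Add2=10 | r0:Add1,r1:-3,r2:Mul1,r3:7,r4:4
c9: CDB Mul1=20 | r0:Add1,r1:-3,r2:20,r3:7,r4:4
c10: CDB Add3=1 | r0:Add1,r1:-3,r2:20,r3:7,r4:4
c11: - | r0:Add1,r1:-3,r2:20,r3:7,r4:4
c12: - | r0:Add1,r1:-3,r2:20,r3:7,r4:4
c13: CDB Add1=5 | r0:5,r1:-3,r2:20,r3:7,r4:4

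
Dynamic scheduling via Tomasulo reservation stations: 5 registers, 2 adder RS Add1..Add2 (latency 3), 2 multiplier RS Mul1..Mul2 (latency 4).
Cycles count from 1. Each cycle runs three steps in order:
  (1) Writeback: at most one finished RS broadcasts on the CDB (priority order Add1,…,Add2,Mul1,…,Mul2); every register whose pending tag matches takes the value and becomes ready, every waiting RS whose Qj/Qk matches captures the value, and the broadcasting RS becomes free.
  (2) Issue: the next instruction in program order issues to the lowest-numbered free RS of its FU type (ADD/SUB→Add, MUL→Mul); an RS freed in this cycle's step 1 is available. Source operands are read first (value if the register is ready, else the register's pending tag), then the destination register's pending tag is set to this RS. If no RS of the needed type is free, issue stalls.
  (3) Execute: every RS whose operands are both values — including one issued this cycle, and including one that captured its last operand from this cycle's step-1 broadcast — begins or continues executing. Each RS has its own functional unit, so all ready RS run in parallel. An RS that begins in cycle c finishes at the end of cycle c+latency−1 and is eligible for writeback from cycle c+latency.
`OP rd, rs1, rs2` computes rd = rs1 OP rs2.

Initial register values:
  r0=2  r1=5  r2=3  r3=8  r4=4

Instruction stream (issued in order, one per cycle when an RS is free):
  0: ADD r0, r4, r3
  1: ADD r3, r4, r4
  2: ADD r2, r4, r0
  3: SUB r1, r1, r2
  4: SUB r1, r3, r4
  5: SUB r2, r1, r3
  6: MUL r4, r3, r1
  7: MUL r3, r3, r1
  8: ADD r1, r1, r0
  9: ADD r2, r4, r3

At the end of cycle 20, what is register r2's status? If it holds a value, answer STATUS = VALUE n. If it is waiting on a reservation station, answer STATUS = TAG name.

  c1: issue ADD r0<-Add1  regs: r0:Add1,r1:5,r2:3,r3:8,r4:4
  c2: issue ADD r3<-Add2  regs: r0:Add1,r1:5,r2:3,r3:Add2,r4:4
  c3: stall  regs: r0:Add1,r1:5,r2:3,r3:Add2,r4:4
  c4: CDB Add1=12; issue ADD r2<-Add1  regs: r0:12,r1:5,r2:Add1,r3:Add2,r4:4
  c5: CDB Add2=8; issue SUB r1<-Add2  regs: r0:12,r1:Add2,r2:Add1,r3:8,r4:4
  c6: stall  regs: r0:12,r1:Add2,r2:Add1,r3:8,r4:4
  c7: CDB Add1=16; issue SUB r1<-Add1  regs: r0:12,r1:Add1,r2:16,r3:8,r4:4
  c8: stall  regs: r0:12,r1:Add1,r2:16,r3:8,r4:4
  c9: stall  regs: r0:12,r1:Add1,r2:16,r3:8,r4:4
  c10: CDB Add1=4; issue SUB r2<-Add1  regs: r0:12,r1:4,r2:Add1,r3:8,r4:4
  c11: CDB Add2=-11; issue MUL r4<-Mul1  regs: r0:12,r1:4,r2:Add1,r3:8,r4:Mul1
  c12: issue MUL r3<-Mul2  regs: r0:12,r1:4,r2:Add1,r3:Mul2,r4:Mul1
  c13: CDB Add1=-4; issue ADD r1<-Add1  regs: r0:12,r1:Add1,r2:-4,r3:Mul2,r4:Mul1
  c14: issue ADD r2<-Add2  regs: r0:12,r1:Add1,r2:Add2,r3:Mul2,r4:Mul1
  c15: CDB Mul1=32  regs: r0:12,r1:Add1,r2:Add2,r3:Mul2,r4:32
  c16: CDB Add1=16  regs: r0:12,r1:16,r2:Add2,r3:Mul2,r4:32
  c17: CDB Mul2=32  regs: r0:12,r1:16,r2:Add2,r3:32,r4:32
  c18: -  regs: r0:12,r1:16,r2:Add2,r3:32,r4:32
  c19: -  regs: r0:12,r1:16,r2:Add2,r3:32,r4:32
  c20: CDB Add2=64  regs: r0:12,r1:16,r2:64,r3:32,r4:32

STATUS = VALUE 64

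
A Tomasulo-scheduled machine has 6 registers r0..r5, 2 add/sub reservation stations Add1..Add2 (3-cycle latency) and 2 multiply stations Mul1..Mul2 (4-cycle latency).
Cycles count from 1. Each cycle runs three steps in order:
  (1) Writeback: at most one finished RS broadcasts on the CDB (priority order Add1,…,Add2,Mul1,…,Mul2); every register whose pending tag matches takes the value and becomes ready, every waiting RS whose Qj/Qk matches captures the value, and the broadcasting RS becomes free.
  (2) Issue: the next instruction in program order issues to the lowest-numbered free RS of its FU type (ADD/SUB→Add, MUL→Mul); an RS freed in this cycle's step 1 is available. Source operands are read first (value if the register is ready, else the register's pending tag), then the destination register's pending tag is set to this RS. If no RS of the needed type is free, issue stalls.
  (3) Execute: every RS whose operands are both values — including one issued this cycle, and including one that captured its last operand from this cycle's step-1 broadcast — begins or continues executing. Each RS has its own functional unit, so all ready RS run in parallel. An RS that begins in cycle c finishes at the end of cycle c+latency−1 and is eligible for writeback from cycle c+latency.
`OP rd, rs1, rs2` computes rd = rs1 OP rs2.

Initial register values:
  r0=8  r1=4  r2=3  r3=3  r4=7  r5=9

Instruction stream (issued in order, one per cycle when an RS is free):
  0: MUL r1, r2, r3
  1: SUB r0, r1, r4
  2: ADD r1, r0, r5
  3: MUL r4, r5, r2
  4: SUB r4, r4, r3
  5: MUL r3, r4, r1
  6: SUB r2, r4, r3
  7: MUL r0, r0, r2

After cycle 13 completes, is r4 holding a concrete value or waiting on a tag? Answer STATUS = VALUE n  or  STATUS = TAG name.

cycle 1: issue MUL r1<-Mul1 // r0:8,r1:Mul1,r2:3,r3:3,r4:7,r5:9
cycle 2: issue SUB r0<-Add1 // r0:Add1,r1:Mul1,r2:3,r3:3,r4:7,r5:9
cycle 3: issue ADD r1<-Add2 // r0:Add1,r1:Add2,r2:3,r3:3,r4:7,r5:9
cycle 4: issue MUL r4<-Mul2 // r0:Add1,r1:Add2,r2:3,r3:3,r4:Mul2,r5:9
cycle 5: CDB Mul1=9; stall // r0:Add1,r1:Add2,r2:3,r3:3,r4:Mul2,r5:9
cycle 6: stall // r0:Add1,r1:Add2,r2:3,r3:3,r4:Mul2,r5:9
cycle 7: stall // r0:Add1,r1:Add2,r2:3,r3:3,r4:Mul2,r5:9
cycle 8: CDB Add1=2; issue SUB r4<-Add1 // r0:2,r1:Add2,r2:3,r3:3,r4:Add1,r5:9
cycle 9: CDB Mul2=27; issue MUL r3<-Mul1 // r0:2,r1:Add2,r2:3,r3:Mul1,r4:Add1,r5:9
cycle 10: stall // r0:2,r1:Add2,r2:3,r3:Mul1,r4:Add1,r5:9
cycle 11: CDB Add2=11; issue SUB r2<-Add2 // r0:2,r1:11,r2:Add2,r3:Mul1,r4:Add1,r5:9
cycle 12: CDB Add1=24; issue MUL r0<-Mul2 // r0:Mul2,r1:11,r2:Add2,r3:Mul1,r4:24,r5:9
cycle 13: - // r0:Mul2,r1:11,r2:Add2,r3:Mul1,r4:24,r5:9

STATUS = VALUE 24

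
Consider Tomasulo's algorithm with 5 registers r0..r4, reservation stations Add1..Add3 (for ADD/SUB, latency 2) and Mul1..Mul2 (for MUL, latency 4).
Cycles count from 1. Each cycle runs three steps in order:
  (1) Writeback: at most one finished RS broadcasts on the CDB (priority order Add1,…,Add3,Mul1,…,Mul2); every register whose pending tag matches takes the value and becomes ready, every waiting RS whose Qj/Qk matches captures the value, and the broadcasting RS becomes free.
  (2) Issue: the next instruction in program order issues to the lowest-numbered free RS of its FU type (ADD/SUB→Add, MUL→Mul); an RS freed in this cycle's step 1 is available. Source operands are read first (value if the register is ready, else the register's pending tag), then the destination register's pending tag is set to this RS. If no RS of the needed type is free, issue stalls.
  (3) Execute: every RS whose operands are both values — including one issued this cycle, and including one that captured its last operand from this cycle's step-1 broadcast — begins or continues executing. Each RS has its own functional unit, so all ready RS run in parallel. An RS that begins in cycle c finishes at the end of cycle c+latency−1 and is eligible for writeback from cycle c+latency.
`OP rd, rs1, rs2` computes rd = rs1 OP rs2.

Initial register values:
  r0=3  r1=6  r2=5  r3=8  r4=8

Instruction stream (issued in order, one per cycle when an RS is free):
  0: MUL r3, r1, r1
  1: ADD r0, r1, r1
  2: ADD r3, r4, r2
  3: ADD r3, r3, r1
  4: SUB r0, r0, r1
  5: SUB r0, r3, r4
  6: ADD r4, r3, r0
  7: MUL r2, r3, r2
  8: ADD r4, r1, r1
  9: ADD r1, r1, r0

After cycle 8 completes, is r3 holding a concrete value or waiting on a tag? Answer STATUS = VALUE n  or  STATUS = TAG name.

STATUS = VALUE 19

cycle 1: issue MUL r3<-Mul1 // r0:3,r1:6,r2:5,r3:Mul1,r4:8
cycle 2: issue ADD r0<-Add1 // r0:Add1,r1:6,r2:5,r3:Mul1,r4:8
cycle 3: issue ADD r3<-Add2 // r0:Add1,r1:6,r2:5,r3:Add2,r4:8
cycle 4: CDB Add1=12; issue ADD r3<-Add1 // r0:12,r1:6,r2:5,r3:Add1,r4:8
cycle 5: CDB Add2=13; issue SUB r0<-Add2 // r0:Add2,r1:6,r2:5,r3:Add1,r4:8
cycle 6: CDB Mul1=36; issue SUB r0<-Add3 // r0:Add3,r1:6,r2:5,r3:Add1,r4:8
cycle 7: CDB Add1=19; issue ADD r4<-Add1 // r0:Add3,r1:6,r2:5,r3:19,r4:Add1
cycle 8: CDB Add2=6; issue MUL r2<-Mul1 // r0:Add3,r1:6,r2:Mul1,r3:19,r4:Add1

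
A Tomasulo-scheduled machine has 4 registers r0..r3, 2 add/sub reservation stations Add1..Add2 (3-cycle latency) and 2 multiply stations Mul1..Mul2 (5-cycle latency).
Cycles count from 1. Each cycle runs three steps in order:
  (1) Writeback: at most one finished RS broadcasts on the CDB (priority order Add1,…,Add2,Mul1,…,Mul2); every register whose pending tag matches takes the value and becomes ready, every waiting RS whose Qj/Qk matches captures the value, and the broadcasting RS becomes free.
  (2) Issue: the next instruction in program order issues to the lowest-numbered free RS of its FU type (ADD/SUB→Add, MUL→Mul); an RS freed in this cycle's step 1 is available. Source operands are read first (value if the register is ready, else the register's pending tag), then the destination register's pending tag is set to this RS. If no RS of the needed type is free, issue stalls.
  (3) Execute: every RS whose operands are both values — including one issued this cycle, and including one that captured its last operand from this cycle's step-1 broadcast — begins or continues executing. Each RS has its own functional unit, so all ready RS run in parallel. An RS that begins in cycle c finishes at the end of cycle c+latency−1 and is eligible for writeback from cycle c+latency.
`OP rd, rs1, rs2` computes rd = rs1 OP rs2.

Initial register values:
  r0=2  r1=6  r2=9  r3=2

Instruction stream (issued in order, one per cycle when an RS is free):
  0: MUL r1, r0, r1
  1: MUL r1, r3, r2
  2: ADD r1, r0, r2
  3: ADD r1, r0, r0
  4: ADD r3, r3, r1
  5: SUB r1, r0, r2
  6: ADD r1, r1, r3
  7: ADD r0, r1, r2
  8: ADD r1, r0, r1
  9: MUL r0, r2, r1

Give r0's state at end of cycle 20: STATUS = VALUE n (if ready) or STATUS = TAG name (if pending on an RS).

STATUS = TAG Mul1

cycle 1: issue MUL r1<-Mul1 // r0:2,r1:Mul1,r2:9,r3:2
cycle 2: issue MUL r1<-Mul2 // r0:2,r1:Mul2,r2:9,r3:2
cycle 3: issue ADD r1<-Add1 // r0:2,r1:Add1,r2:9,r3:2
cycle 4: issue ADD r1<-Add2 // r0:2,r1:Add2,r2:9,r3:2
cycle 5: stall // r0:2,r1:Add2,r2:9,r3:2
cycle 6: CDB Add1=11; issue ADD r3<-Add1 // r0:2,r1:Add2,r2:9,r3:Add1
cycle 7: CDB Add2=4; issue SUB r1<-Add2 // r0:2,r1:Add2,r2:9,r3:Add1
cycle 8: CDB Mul1=12; stall // r0:2,r1:Add2,r2:9,r3:Add1
cycle 9: CDB Mul2=18; stall // r0:2,r1:Add2,r2:9,r3:Add1
cycle 10: CDB Add1=6; issue ADD r1<-Add1 // r0:2,r1:Add1,r2:9,r3:6
cycle 11: CDB Add2=-7; issue ADD r0<-Add2 // r0:Add2,r1:Add1,r2:9,r3:6
cycle 12: stall // r0:Add2,r1:Add1,r2:9,r3:6
cycle 13: stall // r0:Add2,r1:Add1,r2:9,r3:6
cycle 14: CDB Add1=-1; issue ADD r1<-Add1 // r0:Add2,r1:Add1,r2:9,r3:6
cycle 15: issue MUL r0<-Mul1 // r0:Mul1,r1:Add1,r2:9,r3:6
cycle 16: - // r0:Mul1,r1:Add1,r2:9,r3:6
cycle 17: CDB Add2=8 // r0:Mul1,r1:Add1,r2:9,r3:6
cycle 18: - // r0:Mul1,r1:Add1,r2:9,r3:6
cycle 19: - // r0:Mul1,r1:Add1,r2:9,r3:6
cycle 20: CDB Add1=7 // r0:Mul1,r1:7,r2:9,r3:6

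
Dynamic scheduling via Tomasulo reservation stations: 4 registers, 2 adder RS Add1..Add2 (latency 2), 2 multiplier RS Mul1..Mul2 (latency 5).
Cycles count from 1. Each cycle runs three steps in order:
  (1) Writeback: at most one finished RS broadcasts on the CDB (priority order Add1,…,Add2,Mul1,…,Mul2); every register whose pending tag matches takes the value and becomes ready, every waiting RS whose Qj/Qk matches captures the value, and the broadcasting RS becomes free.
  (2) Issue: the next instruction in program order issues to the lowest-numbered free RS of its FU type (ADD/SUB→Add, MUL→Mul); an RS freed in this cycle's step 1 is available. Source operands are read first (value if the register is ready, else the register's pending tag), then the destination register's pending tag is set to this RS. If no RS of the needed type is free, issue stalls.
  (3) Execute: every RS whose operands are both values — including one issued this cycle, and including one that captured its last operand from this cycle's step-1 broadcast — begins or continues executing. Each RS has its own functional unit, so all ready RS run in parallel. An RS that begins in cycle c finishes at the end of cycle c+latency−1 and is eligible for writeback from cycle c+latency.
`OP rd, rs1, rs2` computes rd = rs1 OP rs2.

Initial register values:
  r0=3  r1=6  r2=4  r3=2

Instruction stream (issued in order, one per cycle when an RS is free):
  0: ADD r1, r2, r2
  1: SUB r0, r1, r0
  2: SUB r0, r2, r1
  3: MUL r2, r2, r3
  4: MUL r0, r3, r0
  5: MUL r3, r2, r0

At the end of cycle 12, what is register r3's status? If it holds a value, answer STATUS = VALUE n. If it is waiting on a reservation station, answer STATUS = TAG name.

cycle 1: issue ADD r1<-Add1 // r0:3,r1:Add1,r2:4,r3:2
cycle 2: issue SUB r0<-Add2 // r0:Add2,r1:Add1,r2:4,r3:2
cycle 3: CDB Add1=8; issue SUB r0<-Add1 // r0:Add1,r1:8,r2:4,r3:2
cycle 4: issue MUL r2<-Mul1 // r0:Add1,r1:8,r2:Mul1,r3:2
cycle 5: CDB Add1=-4; issue MUL r0<-Mul2 // r0:Mul2,r1:8,r2:Mul1,r3:2
cycle 6: CDB Add2=5; stall // r0:Mul2,r1:8,r2:Mul1,r3:2
cycle 7: stall // r0:Mul2,r1:8,r2:Mul1,r3:2
cycle 8: stall // r0:Mul2,r1:8,r2:Mul1,r3:2
cycle 9: CDB Mul1=8; issue MUL r3<-Mul1 // r0:Mul2,r1:8,r2:8,r3:Mul1
cycle 10: CDB Mul2=-8 // r0:-8,r1:8,r2:8,r3:Mul1
cycle 11: - // r0:-8,r1:8,r2:8,r3:Mul1
cycle 12: - // r0:-8,r1:8,r2:8,r3:Mul1

STATUS = TAG Mul1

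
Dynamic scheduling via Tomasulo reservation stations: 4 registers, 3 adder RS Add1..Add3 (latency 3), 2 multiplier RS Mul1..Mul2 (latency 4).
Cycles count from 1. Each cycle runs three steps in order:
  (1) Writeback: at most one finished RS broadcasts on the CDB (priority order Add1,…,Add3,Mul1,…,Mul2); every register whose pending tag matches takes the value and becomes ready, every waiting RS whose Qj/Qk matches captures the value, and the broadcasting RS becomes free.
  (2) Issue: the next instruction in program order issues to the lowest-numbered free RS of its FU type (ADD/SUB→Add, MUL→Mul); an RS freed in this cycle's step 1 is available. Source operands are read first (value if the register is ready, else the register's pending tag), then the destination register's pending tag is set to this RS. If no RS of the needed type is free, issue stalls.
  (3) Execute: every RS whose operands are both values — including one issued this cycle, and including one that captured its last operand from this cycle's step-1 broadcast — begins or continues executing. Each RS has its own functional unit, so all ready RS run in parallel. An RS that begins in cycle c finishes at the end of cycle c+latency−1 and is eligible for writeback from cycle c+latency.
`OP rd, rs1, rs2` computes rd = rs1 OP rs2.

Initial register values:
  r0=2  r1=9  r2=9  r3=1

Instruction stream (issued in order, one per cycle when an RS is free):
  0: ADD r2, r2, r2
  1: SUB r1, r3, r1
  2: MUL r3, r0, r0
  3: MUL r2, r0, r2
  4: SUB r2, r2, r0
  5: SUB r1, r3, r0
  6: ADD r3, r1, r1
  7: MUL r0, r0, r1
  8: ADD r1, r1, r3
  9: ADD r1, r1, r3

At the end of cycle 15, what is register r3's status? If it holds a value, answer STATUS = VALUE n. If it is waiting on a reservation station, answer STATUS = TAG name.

STATUS = VALUE 4

  c1: issue ADD r2<-Add1  regs: r0:2,r1:9,r2:Add1,r3:1
  c2: issue SUB r1<-Add2  regs: r0:2,r1:Add2,r2:Add1,r3:1
  c3: issue MUL r3<-Mul1  regs: r0:2,r1:Add2,r2:Add1,r3:Mul1
  c4: CDB Add1=18; issue MUL r2<-Mul2  regs: r0:2,r1:Add2,r2:Mul2,r3:Mul1
  c5: CDB Add2=-8; issue SUB r2<-Add1  regs: r0:2,r1:-8,r2:Add1,r3:Mul1
  c6: issue SUB r1<-Add2  regs: r0:2,r1:Add2,r2:Add1,r3:Mul1
  c7: CDB Mul1=4; issue ADD r3<-Add3  regs: r0:2,r1:Add2,r2:Add1,r3:Add3
  c8: CDB Mul2=36; issue MUL r0<-Mul1  regs: r0:Mul1,r1:Add2,r2:Add1,r3:Add3
  c9: stall  regs: r0:Mul1,r1:Add2,r2:Add1,r3:Add3
  c10: CDB Add2=2; issue ADD r1<-Add2  regs: r0:Mul1,r1:Add2,r2:Add1,r3:Add3
  c11: CDB Add1=34; issue ADD r1<-Add1  regs: r0:Mul1,r1:Add1,r2:34,r3:Add3
  c12: -  regs: r0:Mul1,r1:Add1,r2:34,r3:Add3
  c13: CDB Add3=4  regs: r0:Mul1,r1:Add1,r2:34,r3:4
  c14: CDB Mul1=4  regs: r0:4,r1:Add1,r2:34,r3:4
  c15: -  regs: r0:4,r1:Add1,r2:34,r3:4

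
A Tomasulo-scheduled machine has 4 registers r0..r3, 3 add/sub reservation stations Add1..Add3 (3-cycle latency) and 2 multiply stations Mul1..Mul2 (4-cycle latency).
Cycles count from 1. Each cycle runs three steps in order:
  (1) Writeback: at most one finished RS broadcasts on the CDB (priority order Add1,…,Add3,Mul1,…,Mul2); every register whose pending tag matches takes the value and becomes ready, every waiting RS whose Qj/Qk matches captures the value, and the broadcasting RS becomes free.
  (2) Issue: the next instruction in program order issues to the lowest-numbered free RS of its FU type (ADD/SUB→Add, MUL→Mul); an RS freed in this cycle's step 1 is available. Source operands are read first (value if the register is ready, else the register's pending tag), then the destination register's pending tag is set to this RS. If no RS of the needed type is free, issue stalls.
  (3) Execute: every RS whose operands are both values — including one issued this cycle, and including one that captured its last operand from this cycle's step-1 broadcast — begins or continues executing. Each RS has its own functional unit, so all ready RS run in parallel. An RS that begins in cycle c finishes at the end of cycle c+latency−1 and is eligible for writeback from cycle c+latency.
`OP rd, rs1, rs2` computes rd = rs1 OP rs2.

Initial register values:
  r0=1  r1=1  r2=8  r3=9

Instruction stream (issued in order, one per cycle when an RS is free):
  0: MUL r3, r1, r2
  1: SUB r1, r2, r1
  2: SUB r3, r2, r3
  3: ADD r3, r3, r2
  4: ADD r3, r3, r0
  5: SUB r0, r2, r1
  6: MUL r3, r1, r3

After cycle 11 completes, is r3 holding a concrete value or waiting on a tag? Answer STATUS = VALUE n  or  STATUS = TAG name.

  c1: issue MUL r3<-Mul1  regs: r0:1,r1:1,r2:8,r3:Mul1
  c2: issue SUB r1<-Add1  regs: r0:1,r1:Add1,r2:8,r3:Mul1
  c3: issue SUB r3<-Add2  regs: r0:1,r1:Add1,r2:8,r3:Add2
  c4: issue ADD r3<-Add3  regs: r0:1,r1:Add1,r2:8,r3:Add3
  c5: CDB Add1=7; issue ADD r3<-Add1  regs: r0:1,r1:7,r2:8,r3:Add1
  c6: CDB Mul1=8; stall  regs: r0:1,r1:7,r2:8,r3:Add1
  c7: stall  regs: r0:1,r1:7,r2:8,r3:Add1
  c8: stall  regs: r0:1,r1:7,r2:8,r3:Add1
  c9: CDB Add2=0; issue SUB r0<-Add2  regs: r0:Add2,r1:7,r2:8,r3:Add1
  c10: issue MUL r3<-Mul1  regs: r0:Add2,r1:7,r2:8,r3:Mul1
  c11: -  regs: r0:Add2,r1:7,r2:8,r3:Mul1

STATUS = TAG Mul1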